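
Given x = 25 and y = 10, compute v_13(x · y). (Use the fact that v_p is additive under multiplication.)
v_13(250) = 0

v_p(x) = 0 (factor: 25 = 13^0 · 25); v_p(y) = 0 (factor: 10 = 13^0 · 10). Additivity: v_p(xy) = v_p(x) + v_p(y) = 0 + 0 = 0. (Direct check: xy = 250 = 13^0 · (250).)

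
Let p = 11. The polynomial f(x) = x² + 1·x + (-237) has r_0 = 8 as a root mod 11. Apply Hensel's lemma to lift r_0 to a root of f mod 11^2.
r_1 = 96 (mod 121)

Hensel: r_{i+1} = r_i − f(r_i)·(f′(r_i))^{-1} mod 11^{i+2}, f′(x) = 2x + 1. Iterate:
  r_0 = 8 (mod 11)
  r_1 = 96 (mod 121)
Final: r = 96 satisfies f(r) ≡ 0 mod 11^2.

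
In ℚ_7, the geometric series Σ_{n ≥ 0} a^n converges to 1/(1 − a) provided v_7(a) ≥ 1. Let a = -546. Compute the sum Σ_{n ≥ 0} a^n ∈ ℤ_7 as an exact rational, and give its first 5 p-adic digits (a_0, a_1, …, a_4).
Σ a^n = 1/(1 − a) = 1/547;  first 5 digits = (1, 6, 3, 5, 0)

v_7(a) = 1 ≥ 1, so the series converges in ℤ_7 to 1/(1 − a) = 1/(1 − (-546)) = 1/547. Expand this rational in ℤ_7: compute digits iteratively via d_i = x_i mod 7, x_{i+1} = (x_i − d_i)/7. The first 5 digits are (1, 6, 3, 5, 0).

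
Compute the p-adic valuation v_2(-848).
v_2(-848) = 4

v_2(n) is the largest exponent k such that 2^k divides n. Factor out: -848 = -2^4 · 53. (Sign doesn't affect v_p.) So v_2(-848) = 4.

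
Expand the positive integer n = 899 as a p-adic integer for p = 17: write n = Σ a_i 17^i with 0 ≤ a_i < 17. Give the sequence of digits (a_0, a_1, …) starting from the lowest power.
(a_0, a_1, …) = (15, 1, 3)

Repeated division by 17 gives the digits low-to-high: 899 = 15 + 1·17^1 + 3·17^2. Digit sequence: (15, 1, 3).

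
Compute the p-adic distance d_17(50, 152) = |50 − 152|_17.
d_17(50, 152) = 1/17

Step 1 — x − y = 50 − 152 = -102. Step 2 — v_17(-102) = 1 (factor: -102 = −(17^1 · 6); the sign does not affect v_p). Step 3 — |x − y|_17 = 17^{-1} = 1/17.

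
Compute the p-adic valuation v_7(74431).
v_7(74431) = 4

v_7(n) is the largest exponent k such that 7^k divides n. Factor out: 74431 = 7^4 · 31. (Sign doesn't affect v_p.) So v_7(74431) = 4.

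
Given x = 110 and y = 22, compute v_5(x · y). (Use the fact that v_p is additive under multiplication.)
v_5(2420) = 1

v_p(x) = 1 (factor: 110 = 5^1 · 22); v_p(y) = 0 (factor: 22 = 5^0 · 22). Additivity: v_p(xy) = v_p(x) + v_p(y) = 1 + 0 = 1. (Direct check: xy = 2420 = 5^1 · (484).)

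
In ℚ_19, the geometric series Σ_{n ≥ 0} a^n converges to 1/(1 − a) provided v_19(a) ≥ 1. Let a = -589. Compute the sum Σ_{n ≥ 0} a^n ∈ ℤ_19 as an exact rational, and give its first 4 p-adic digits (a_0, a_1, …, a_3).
Σ a^n = 1/(1 − a) = 1/590;  first 4 digits = (1, 7, 9, 13)

v_19(a) = 1 ≥ 1, so the series converges in ℤ_19 to 1/(1 − a) = 1/(1 − (-589)) = 1/590. Expand this rational in ℤ_19: compute digits iteratively via d_i = x_i mod 19, x_{i+1} = (x_i − d_i)/19. The first 4 digits are (1, 7, 9, 13).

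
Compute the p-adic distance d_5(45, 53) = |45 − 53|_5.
d_5(45, 53) = 1

Step 1 — x − y = 45 − 53 = -8. Step 2 — v_5(-8) = 0 (factor: -8 = −(5^0 · 8); the sign does not affect v_p). Step 3 — |x − y|_5 = 5^{0} = 1.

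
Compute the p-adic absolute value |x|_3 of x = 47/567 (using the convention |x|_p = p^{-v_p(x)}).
|47/567|_3 = 81

Step 1 — compute v_3(x) by factoring powers of 3 out of the numerator and denominator: v_3(47/567) = -4. Step 2 — apply |x|_p = p^{-v_p(x)} = 3^{4} = 81.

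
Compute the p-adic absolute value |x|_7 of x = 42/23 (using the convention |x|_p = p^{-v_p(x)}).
|42/23|_7 = 1/7

Step 1 — compute v_7(x) by factoring powers of 7 out of the numerator and denominator: v_7(42/23) = 1. Step 2 — apply |x|_p = p^{-v_p(x)} = 7^{-1} = 1/7.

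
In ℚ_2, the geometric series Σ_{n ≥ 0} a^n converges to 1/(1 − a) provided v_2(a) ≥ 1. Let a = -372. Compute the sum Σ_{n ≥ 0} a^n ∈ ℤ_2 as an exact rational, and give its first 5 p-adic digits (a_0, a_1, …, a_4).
Σ a^n = 1/(1 − a) = 1/373;  first 5 digits = (1, 0, 1, 1, 1)

v_2(a) = 2 ≥ 1, so the series converges in ℤ_2 to 1/(1 − a) = 1/(1 − (-372)) = 1/373. Expand this rational in ℤ_2: compute digits iteratively via d_i = x_i mod 2, x_{i+1} = (x_i − d_i)/2. The first 5 digits are (1, 0, 1, 1, 1).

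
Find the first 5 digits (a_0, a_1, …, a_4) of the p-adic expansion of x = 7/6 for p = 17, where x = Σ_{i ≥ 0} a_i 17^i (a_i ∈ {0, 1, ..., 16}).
(a_0, …, a_4) = (4, 14, 2, 14, 2)

v_17(7/6) = 0 (numerator and denominator both coprime to 17), so x ∈ ℤ_17^×. Compute digits iteratively via a_i = x_i mod 17, x_{i+1} = (x_i − a_i)/17, with x_0 = x:
  x_0 = 7/6;  a_0 = 4;  x_1 = (x_0 − 4)/17 = -1/6
  x_1 = -1/6;  a_1 = 14;  x_2 = (x_1 − 14)/17 = -5/6
  x_2 = -5/6;  a_2 = 2;  x_3 = (x_2 − 2)/17 = -1/6
  x_3 = -1/6;  a_3 = 14;  x_4 = (x_3 − 14)/17 = -5/6
  x_4 = -5/6;  a_4 = 2;  x_5 = (x_4 − 2)/17 = -1/6
Digits: (4, 14, 2, 14, 2).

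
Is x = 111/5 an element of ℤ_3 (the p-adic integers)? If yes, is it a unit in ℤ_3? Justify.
x ∈ ℤ_3 but not a unit; v_3(x) = 1 > 0

ℤ_3 = {x ∈ ℚ_3 : v_3(x) ≥ 0} and ℤ_3^× = {x ∈ ℤ_3 : v_3(x) = 0}. Here v_3(111/5) = v_3(num) − v_3(den) = 1; compare against these criteria.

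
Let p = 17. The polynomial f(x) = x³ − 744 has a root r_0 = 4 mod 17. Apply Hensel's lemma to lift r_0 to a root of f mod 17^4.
r_3 = 10374 (mod 83521)

Hensel: r_{i+1} = r_i − f(r_i)/f′(r_i) mod 17^{i+2}, where f′(x) = 3x². Iterate:
  r_0 = 4 (mod 17)
  r_1 = 259 (mod 289)
  r_2 = 548 (mod 4913)
  r_3 = 10374 (mod 83521)
Final: r = 10374 with f(r) ≡ 0 mod 17^4.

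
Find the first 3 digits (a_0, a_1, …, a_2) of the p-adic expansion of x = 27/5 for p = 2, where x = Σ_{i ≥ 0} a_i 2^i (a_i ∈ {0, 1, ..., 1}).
(a_0, …, a_2) = (1, 1, 1)

v_2(27/5) = 0 (numerator and denominator both coprime to 2), so x ∈ ℤ_2^×. Compute digits iteratively via a_i = x_i mod 2, x_{i+1} = (x_i − a_i)/2, with x_0 = x:
  x_0 = 27/5;  a_0 = 1;  x_1 = (x_0 − 1)/2 = 11/5
  x_1 = 11/5;  a_1 = 1;  x_2 = (x_1 − 1)/2 = 3/5
  x_2 = 3/5;  a_2 = 1;  x_3 = (x_2 − 1)/2 = -1/5
Digits: (1, 1, 1).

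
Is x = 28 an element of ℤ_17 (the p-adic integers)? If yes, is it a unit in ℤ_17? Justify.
x ∈ ℤ_17^× (unit); v_17(x) = 0

ℤ_17 = {x ∈ ℚ_17 : v_17(x) ≥ 0} and ℤ_17^× = {x ∈ ℤ_17 : v_17(x) = 0}. Here v_17(28) = v_17(num) − v_17(den) = 0; compare against these criteria.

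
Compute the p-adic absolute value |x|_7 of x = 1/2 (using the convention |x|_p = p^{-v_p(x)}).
|1/2|_7 = 1

Step 1 — compute v_7(x) by factoring powers of 7 out of the numerator and denominator: v_7(1/2) = 0. Step 2 — apply |x|_p = p^{-v_p(x)} = 7^{0} = 1.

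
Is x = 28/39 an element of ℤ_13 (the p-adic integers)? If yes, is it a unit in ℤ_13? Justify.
x ∉ ℤ_13 (v_13(x) = -1 < 0)

ℤ_13 = {x ∈ ℚ_13 : v_13(x) ≥ 0} and ℤ_13^× = {x ∈ ℤ_13 : v_13(x) = 0}. Here v_13(28/39) = v_13(num) − v_13(den) = -1; compare against these criteria.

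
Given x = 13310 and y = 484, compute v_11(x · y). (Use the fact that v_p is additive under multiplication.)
v_11(6442040) = 5

v_p(x) = 3 (factor: 13310 = 11^3 · 10); v_p(y) = 2 (factor: 484 = 11^2 · 4). Additivity: v_p(xy) = v_p(x) + v_p(y) = 3 + 2 = 5. (Direct check: xy = 6442040 = 11^5 · (40).)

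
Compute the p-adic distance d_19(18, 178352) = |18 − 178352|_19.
d_19(18, 178352) = 1/6859

Step 1 — x − y = 18 − 178352 = -178334. Step 2 — v_19(-178334) = 3 (factor: -178334 = −(19^3 · 26); the sign does not affect v_p). Step 3 — |x − y|_19 = 19^{-3} = 1/6859.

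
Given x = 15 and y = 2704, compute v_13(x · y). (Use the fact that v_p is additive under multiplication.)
v_13(40560) = 2

v_p(x) = 0 (factor: 15 = 13^0 · 15); v_p(y) = 2 (factor: 2704 = 13^2 · 16). Additivity: v_p(xy) = v_p(x) + v_p(y) = 0 + 2 = 2. (Direct check: xy = 40560 = 13^2 · (240).)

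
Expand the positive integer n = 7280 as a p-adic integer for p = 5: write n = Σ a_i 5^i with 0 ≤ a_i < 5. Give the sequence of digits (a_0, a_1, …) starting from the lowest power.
(a_0, a_1, …) = (0, 1, 1, 3, 1, 2)

Repeated division by 5 gives the digits low-to-high: 7280 = 1·5^1 + 1·5^2 + 3·5^3 + 1·5^4 + 2·5^5. Digit sequence: (0, 1, 1, 3, 1, 2).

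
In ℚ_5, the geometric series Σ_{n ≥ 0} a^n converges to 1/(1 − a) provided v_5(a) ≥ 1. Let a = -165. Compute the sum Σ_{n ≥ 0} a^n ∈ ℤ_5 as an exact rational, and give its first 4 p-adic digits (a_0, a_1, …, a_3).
Σ a^n = 1/(1 − a) = 1/166;  first 4 digits = (1, 2, 2, 4)

v_5(a) = 1 ≥ 1, so the series converges in ℤ_5 to 1/(1 − a) = 1/(1 − (-165)) = 1/166. Expand this rational in ℤ_5: compute digits iteratively via d_i = x_i mod 5, x_{i+1} = (x_i − d_i)/5. The first 4 digits are (1, 2, 2, 4).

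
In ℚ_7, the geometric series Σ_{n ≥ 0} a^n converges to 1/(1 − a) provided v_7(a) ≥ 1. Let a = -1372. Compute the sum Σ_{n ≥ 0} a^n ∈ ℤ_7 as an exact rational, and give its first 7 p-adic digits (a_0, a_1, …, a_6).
Σ a^n = 1/(1 − a) = 1/1373;  first 7 digits = (1, 0, 0, 3, 6, 6, 1)

v_7(a) = 3 ≥ 1, so the series converges in ℤ_7 to 1/(1 − a) = 1/(1 − (-1372)) = 1/1373. Expand this rational in ℤ_7: compute digits iteratively via d_i = x_i mod 7, x_{i+1} = (x_i − d_i)/7. The first 7 digits are (1, 0, 0, 3, 6, 6, 1).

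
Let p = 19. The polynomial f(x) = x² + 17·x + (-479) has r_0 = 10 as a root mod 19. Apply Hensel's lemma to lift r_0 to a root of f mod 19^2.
r_1 = 162 (mod 361)

Hensel: r_{i+1} = r_i − f(r_i)·(f′(r_i))^{-1} mod 19^{i+2}, f′(x) = 2x + 17. Iterate:
  r_0 = 10 (mod 19)
  r_1 = 162 (mod 361)
Final: r = 162 satisfies f(r) ≡ 0 mod 19^2.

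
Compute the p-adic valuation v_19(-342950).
v_19(-342950) = 3

v_19(n) is the largest exponent k such that 19^k divides n. Factor out: -342950 = -19^3 · 50. (Sign doesn't affect v_p.) So v_19(-342950) = 3.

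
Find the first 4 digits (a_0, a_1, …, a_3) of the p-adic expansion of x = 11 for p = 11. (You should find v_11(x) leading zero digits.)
(a_0, …, a_3) = (0, 1, 0, 0)

v_11(11) = 1, so a_0 = ... = a_0 = 0. Factor out: x = 11^1 · u with u = 1 a unit in ℤ_11. Expand u iteratively via a_{v+i} = u_i mod 11, u_{i+1} = (u_i − a_{v+i})/11:
  u_0 = 1;  a_1 = 1;  u_1 = (u_0 − 1)/11 = 0
  u_1 = 0;  a_2 = 0;  u_2 = (u_1 − 0)/11 = 0
  u_2 = 0;  a_3 = 0;  u_3 = (u_2 − 0)/11 = 0
Digits: (0, 1, 0, 0).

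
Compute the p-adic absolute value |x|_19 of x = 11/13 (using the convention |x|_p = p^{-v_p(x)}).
|11/13|_19 = 1

Step 1 — compute v_19(x) by factoring powers of 19 out of the numerator and denominator: v_19(11/13) = 0. Step 2 — apply |x|_p = p^{-v_p(x)} = 19^{0} = 1.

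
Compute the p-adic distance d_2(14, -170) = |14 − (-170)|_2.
d_2(14, -170) = 1/8

Step 1 — x − y = 14 − (-170) = 184. Step 2 — v_2(184) = 3 (factor: 184 = (2^3 · 23); the sign does not affect v_p). Step 3 — |x − y|_2 = 2^{-3} = 1/8.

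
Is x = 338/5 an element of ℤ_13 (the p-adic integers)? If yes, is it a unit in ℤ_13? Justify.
x ∈ ℤ_13 but not a unit; v_13(x) = 2 > 0

ℤ_13 = {x ∈ ℚ_13 : v_13(x) ≥ 0} and ℤ_13^× = {x ∈ ℤ_13 : v_13(x) = 0}. Here v_13(338/5) = v_13(num) − v_13(den) = 2; compare against these criteria.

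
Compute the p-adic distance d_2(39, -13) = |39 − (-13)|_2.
d_2(39, -13) = 1/4

Step 1 — x − y = 39 − (-13) = 52. Step 2 — v_2(52) = 2 (factor: 52 = (2^2 · 13); the sign does not affect v_p). Step 3 — |x − y|_2 = 2^{-2} = 1/4.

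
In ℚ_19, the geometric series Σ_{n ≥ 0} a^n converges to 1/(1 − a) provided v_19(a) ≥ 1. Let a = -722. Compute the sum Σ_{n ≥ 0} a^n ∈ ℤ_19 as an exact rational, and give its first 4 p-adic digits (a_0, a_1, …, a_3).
Σ a^n = 1/(1 − a) = 1/723;  first 4 digits = (1, 0, 17, 18)

v_19(a) = 2 ≥ 1, so the series converges in ℤ_19 to 1/(1 − a) = 1/(1 − (-722)) = 1/723. Expand this rational in ℤ_19: compute digits iteratively via d_i = x_i mod 19, x_{i+1} = (x_i − d_i)/19. The first 4 digits are (1, 0, 17, 18).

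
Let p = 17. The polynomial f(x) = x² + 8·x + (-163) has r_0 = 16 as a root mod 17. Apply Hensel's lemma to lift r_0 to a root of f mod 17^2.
r_1 = 220 (mod 289)

Hensel: r_{i+1} = r_i − f(r_i)·(f′(r_i))^{-1} mod 17^{i+2}, f′(x) = 2x + 8. Iterate:
  r_0 = 16 (mod 17)
  r_1 = 220 (mod 289)
Final: r = 220 satisfies f(r) ≡ 0 mod 17^2.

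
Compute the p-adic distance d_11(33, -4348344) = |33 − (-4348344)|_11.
d_11(33, -4348344) = 1/161051

Step 1 — x − y = 33 − (-4348344) = 4348377. Step 2 — v_11(4348377) = 5 (factor: 4348377 = (11^5 · 27); the sign does not affect v_p). Step 3 — |x − y|_11 = 11^{-5} = 1/161051.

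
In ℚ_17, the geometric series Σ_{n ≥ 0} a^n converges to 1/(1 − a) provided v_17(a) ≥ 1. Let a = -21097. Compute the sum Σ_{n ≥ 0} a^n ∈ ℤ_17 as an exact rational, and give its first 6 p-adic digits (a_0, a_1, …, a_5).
Σ a^n = 1/(1 − a) = 1/21098;  first 6 digits = (1, 0, 12, 12, 7, 7)

v_17(a) = 2 ≥ 1, so the series converges in ℤ_17 to 1/(1 − a) = 1/(1 − (-21097)) = 1/21098. Expand this rational in ℤ_17: compute digits iteratively via d_i = x_i mod 17, x_{i+1} = (x_i − d_i)/17. The first 6 digits are (1, 0, 12, 12, 7, 7).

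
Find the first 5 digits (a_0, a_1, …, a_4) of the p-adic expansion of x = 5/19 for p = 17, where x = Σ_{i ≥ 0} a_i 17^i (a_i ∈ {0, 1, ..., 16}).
(a_0, …, a_4) = (11, 11, 2, 7, 13)

v_17(5/19) = 0 (numerator and denominator both coprime to 17), so x ∈ ℤ_17^×. Compute digits iteratively via a_i = x_i mod 17, x_{i+1} = (x_i − a_i)/17, with x_0 = x:
  x_0 = 5/19;  a_0 = 11;  x_1 = (x_0 − 11)/17 = -12/19
  x_1 = -12/19;  a_1 = 11;  x_2 = (x_1 − 11)/17 = -13/19
  x_2 = -13/19;  a_2 = 2;  x_3 = (x_2 − 2)/17 = -3/19
  x_3 = -3/19;  a_3 = 7;  x_4 = (x_3 − 7)/17 = -8/19
  x_4 = -8/19;  a_4 = 13;  x_5 = (x_4 − 13)/17 = -15/19
Digits: (11, 11, 2, 7, 13).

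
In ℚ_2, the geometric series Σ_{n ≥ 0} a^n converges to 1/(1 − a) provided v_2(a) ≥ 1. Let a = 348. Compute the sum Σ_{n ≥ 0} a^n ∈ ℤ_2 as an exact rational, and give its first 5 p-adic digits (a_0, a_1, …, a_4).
Σ a^n = 1/(1 − a) = -1/347;  first 5 digits = (1, 0, 1, 1, 0)

v_2(a) = 2 ≥ 1, so the series converges in ℤ_2 to 1/(1 − a) = 1/(1 − 348) = -1/347. Expand this rational in ℤ_2: compute digits iteratively via d_i = x_i mod 2, x_{i+1} = (x_i − d_i)/2. The first 5 digits are (1, 0, 1, 1, 0).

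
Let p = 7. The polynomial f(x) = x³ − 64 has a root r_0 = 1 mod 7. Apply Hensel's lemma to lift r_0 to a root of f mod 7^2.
r_1 = 22 (mod 49)

Hensel: r_{i+1} = r_i − f(r_i)/f′(r_i) mod 7^{i+2}, where f′(x) = 3x². Iterate:
  r_0 = 1 (mod 7)
  r_1 = 22 (mod 49)
Final: r = 22 with f(r) ≡ 0 mod 7^2.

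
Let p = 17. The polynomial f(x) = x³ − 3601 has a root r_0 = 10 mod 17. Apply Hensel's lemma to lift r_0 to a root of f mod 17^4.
r_3 = 60989 (mod 83521)

Hensel: r_{i+1} = r_i − f(r_i)/f′(r_i) mod 17^{i+2}, where f′(x) = 3x². Iterate:
  r_0 = 10 (mod 17)
  r_1 = 10 (mod 289)
  r_2 = 2033 (mod 4913)
  r_3 = 60989 (mod 83521)
Final: r = 60989 with f(r) ≡ 0 mod 17^4.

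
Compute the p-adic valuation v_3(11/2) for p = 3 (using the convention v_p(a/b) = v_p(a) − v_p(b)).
v_3(11/2) = 0

Factor powers of 3 from the numerator and denominator of the reduced fraction: 11 = 3^0 · 11 and 2 = 3^0 · 2. Apply v_p(a/b) = v_p(a) − v_p(b): v_3(11/2) = 0 − 0 = 0.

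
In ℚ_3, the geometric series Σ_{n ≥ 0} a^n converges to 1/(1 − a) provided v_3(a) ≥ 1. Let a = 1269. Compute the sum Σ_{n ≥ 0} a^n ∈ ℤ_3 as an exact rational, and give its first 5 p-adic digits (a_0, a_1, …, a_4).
Σ a^n = 1/(1 − a) = -1/1268;  first 5 digits = (1, 0, 0, 2, 0)

v_3(a) = 3 ≥ 1, so the series converges in ℤ_3 to 1/(1 − a) = 1/(1 − 1269) = -1/1268. Expand this rational in ℤ_3: compute digits iteratively via d_i = x_i mod 3, x_{i+1} = (x_i − d_i)/3. The first 5 digits are (1, 0, 0, 2, 0).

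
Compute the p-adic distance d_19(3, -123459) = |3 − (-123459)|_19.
d_19(3, -123459) = 1/6859

Step 1 — x − y = 3 − (-123459) = 123462. Step 2 — v_19(123462) = 3 (factor: 123462 = (19^3 · 18); the sign does not affect v_p). Step 3 — |x − y|_19 = 19^{-3} = 1/6859.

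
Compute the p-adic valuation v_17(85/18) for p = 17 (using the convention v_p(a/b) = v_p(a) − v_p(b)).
v_17(85/18) = 1

Factor powers of 17 from the numerator and denominator of the reduced fraction: 85 = 17^1 · 5 and 18 = 17^0 · 18. Apply v_p(a/b) = v_p(a) − v_p(b): v_17(85/18) = 1 − 0 = 1.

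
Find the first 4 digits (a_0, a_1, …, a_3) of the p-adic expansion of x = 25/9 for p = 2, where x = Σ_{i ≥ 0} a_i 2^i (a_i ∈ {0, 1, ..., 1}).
(a_0, …, a_3) = (1, 0, 0, 0)

v_2(25/9) = 0 (numerator and denominator both coprime to 2), so x ∈ ℤ_2^×. Compute digits iteratively via a_i = x_i mod 2, x_{i+1} = (x_i − a_i)/2, with x_0 = x:
  x_0 = 25/9;  a_0 = 1;  x_1 = (x_0 − 1)/2 = 8/9
  x_1 = 8/9;  a_1 = 0;  x_2 = (x_1 − 0)/2 = 4/9
  x_2 = 4/9;  a_2 = 0;  x_3 = (x_2 − 0)/2 = 2/9
  x_3 = 2/9;  a_3 = 0;  x_4 = (x_3 − 0)/2 = 1/9
Digits: (1, 0, 0, 0).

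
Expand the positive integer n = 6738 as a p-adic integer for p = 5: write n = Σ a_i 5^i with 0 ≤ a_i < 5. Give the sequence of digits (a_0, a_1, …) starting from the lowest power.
(a_0, a_1, …) = (3, 2, 4, 3, 0, 2)

Repeated division by 5 gives the digits low-to-high: 6738 = 3 + 2·5^1 + 4·5^2 + 3·5^3 + 2·5^5. Digit sequence: (3, 2, 4, 3, 0, 2).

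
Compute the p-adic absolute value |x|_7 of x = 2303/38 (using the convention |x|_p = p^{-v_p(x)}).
|2303/38|_7 = 1/49

Step 1 — compute v_7(x) by factoring powers of 7 out of the numerator and denominator: v_7(2303/38) = 2. Step 2 — apply |x|_p = p^{-v_p(x)} = 7^{-2} = 1/49.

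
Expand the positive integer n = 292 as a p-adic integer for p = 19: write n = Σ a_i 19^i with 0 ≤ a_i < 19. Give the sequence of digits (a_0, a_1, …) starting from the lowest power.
(a_0, a_1, …) = (7, 15)

Repeated division by 19 gives the digits low-to-high: 292 = 7 + 15·19^1. Digit sequence: (7, 15).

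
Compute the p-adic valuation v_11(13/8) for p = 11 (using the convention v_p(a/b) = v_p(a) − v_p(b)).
v_11(13/8) = 0

Factor powers of 11 from the numerator and denominator of the reduced fraction: 13 = 11^0 · 13 and 8 = 11^0 · 8. Apply v_p(a/b) = v_p(a) − v_p(b): v_11(13/8) = 0 − 0 = 0.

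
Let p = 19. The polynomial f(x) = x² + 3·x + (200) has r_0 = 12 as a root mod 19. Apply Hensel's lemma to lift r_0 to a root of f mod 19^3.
r_2 = 867 (mod 6859)

Hensel: r_{i+1} = r_i − f(r_i)·(f′(r_i))^{-1} mod 19^{i+2}, f′(x) = 2x + 3. Iterate:
  r_0 = 12 (mod 19)
  r_1 = 145 (mod 361)
  r_2 = 867 (mod 6859)
Final: r = 867 satisfies f(r) ≡ 0 mod 19^3.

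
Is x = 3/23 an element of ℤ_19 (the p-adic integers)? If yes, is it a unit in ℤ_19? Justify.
x ∈ ℤ_19^× (unit); v_19(x) = 0

ℤ_19 = {x ∈ ℚ_19 : v_19(x) ≥ 0} and ℤ_19^× = {x ∈ ℤ_19 : v_19(x) = 0}. Here v_19(3/23) = v_19(num) − v_19(den) = 0; compare against these criteria.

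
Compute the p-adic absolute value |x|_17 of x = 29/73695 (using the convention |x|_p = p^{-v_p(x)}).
|29/73695|_17 = 4913

Step 1 — compute v_17(x) by factoring powers of 17 out of the numerator and denominator: v_17(29/73695) = -3. Step 2 — apply |x|_p = p^{-v_p(x)} = 17^{3} = 4913.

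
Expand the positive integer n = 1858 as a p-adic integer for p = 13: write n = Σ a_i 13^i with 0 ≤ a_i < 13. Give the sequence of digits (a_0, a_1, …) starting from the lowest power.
(a_0, a_1, …) = (12, 12, 10)

Repeated division by 13 gives the digits low-to-high: 1858 = 12 + 12·13^1 + 10·13^2. Digit sequence: (12, 12, 10).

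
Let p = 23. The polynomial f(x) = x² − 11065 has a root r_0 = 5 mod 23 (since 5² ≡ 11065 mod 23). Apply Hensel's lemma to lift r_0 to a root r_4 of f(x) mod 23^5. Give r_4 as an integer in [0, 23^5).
r_4 = 2310194 (mod 6436343)

Hensel's recurrence: r_{i+1} = r_i − f(r_i)·(f′(r_i))^{-1} mod 23^{i+2}, with f′(x) = 2x. Iterate:
  r_0 = 5 (mod 23)
  r_1 = 51 (mod 529)
  r_2 = 10631 (mod 12167)
  r_3 = 71466 (mod 279841)
  r_4 = 2310194 (mod 6436343)
Final: r_4 = 2310194, and one checks f(r_4) ≡ 0 mod 23^5.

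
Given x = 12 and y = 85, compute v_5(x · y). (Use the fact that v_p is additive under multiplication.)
v_5(1020) = 1

v_p(x) = 0 (factor: 12 = 5^0 · 12); v_p(y) = 1 (factor: 85 = 5^1 · 17). Additivity: v_p(xy) = v_p(x) + v_p(y) = 0 + 1 = 1. (Direct check: xy = 1020 = 5^1 · (204).)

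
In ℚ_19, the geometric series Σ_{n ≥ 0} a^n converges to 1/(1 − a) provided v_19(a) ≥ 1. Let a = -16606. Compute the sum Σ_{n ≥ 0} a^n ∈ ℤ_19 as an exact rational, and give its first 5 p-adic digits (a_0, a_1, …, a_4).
Σ a^n = 1/(1 − a) = 1/16607;  first 5 digits = (1, 0, 11, 16, 6)

v_19(a) = 2 ≥ 1, so the series converges in ℤ_19 to 1/(1 − a) = 1/(1 − (-16606)) = 1/16607. Expand this rational in ℤ_19: compute digits iteratively via d_i = x_i mod 19, x_{i+1} = (x_i − d_i)/19. The first 5 digits are (1, 0, 11, 16, 6).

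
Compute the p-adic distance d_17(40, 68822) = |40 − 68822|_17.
d_17(40, 68822) = 1/4913

Step 1 — x − y = 40 − 68822 = -68782. Step 2 — v_17(-68782) = 3 (factor: -68782 = −(17^3 · 14); the sign does not affect v_p). Step 3 — |x − y|_17 = 17^{-3} = 1/4913.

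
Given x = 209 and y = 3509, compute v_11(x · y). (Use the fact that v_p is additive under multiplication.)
v_11(733381) = 3

v_p(x) = 1 (factor: 209 = 11^1 · 19); v_p(y) = 2 (factor: 3509 = 11^2 · 29). Additivity: v_p(xy) = v_p(x) + v_p(y) = 1 + 2 = 3. (Direct check: xy = 733381 = 11^3 · (551).)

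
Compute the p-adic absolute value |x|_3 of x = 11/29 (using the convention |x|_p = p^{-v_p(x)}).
|11/29|_3 = 1

Step 1 — compute v_3(x) by factoring powers of 3 out of the numerator and denominator: v_3(11/29) = 0. Step 2 — apply |x|_p = p^{-v_p(x)} = 3^{0} = 1.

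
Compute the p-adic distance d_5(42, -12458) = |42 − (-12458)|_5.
d_5(42, -12458) = 1/3125

Step 1 — x − y = 42 − (-12458) = 12500. Step 2 — v_5(12500) = 5 (factor: 12500 = (5^5 · 4); the sign does not affect v_p). Step 3 — |x − y|_5 = 5^{-5} = 1/3125.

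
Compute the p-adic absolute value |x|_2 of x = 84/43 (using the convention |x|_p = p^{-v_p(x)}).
|84/43|_2 = 1/4

Step 1 — compute v_2(x) by factoring powers of 2 out of the numerator and denominator: v_2(84/43) = 2. Step 2 — apply |x|_p = p^{-v_p(x)} = 2^{-2} = 1/4.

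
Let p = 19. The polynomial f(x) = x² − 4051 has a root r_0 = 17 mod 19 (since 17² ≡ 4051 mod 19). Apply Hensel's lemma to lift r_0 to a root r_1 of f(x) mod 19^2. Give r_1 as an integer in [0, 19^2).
r_1 = 340 (mod 361)

Hensel's recurrence: r_{i+1} = r_i − f(r_i)·(f′(r_i))^{-1} mod 19^{i+2}, with f′(x) = 2x. Iterate:
  r_0 = 17 (mod 19)
  r_1 = 340 (mod 361)
Final: r_1 = 340, and one checks f(r_1) ≡ 0 mod 19^2.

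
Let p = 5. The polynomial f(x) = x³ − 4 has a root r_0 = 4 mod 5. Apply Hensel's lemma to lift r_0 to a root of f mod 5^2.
r_1 = 9 (mod 25)

Hensel: r_{i+1} = r_i − f(r_i)/f′(r_i) mod 5^{i+2}, where f′(x) = 3x². Iterate:
  r_0 = 4 (mod 5)
  r_1 = 9 (mod 25)
Final: r = 9 with f(r) ≡ 0 mod 5^2.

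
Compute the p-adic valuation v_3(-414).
v_3(-414) = 2

v_3(n) is the largest exponent k such that 3^k divides n. Factor out: -414 = -3^2 · 46. (Sign doesn't affect v_p.) So v_3(-414) = 2.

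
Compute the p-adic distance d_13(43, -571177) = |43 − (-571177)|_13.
d_13(43, -571177) = 1/28561

Step 1 — x − y = 43 − (-571177) = 571220. Step 2 — v_13(571220) = 4 (factor: 571220 = (13^4 · 20); the sign does not affect v_p). Step 3 — |x − y|_13 = 13^{-4} = 1/28561.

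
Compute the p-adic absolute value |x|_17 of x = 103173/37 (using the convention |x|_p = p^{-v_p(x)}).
|103173/37|_17 = 1/4913

Step 1 — compute v_17(x) by factoring powers of 17 out of the numerator and denominator: v_17(103173/37) = 3. Step 2 — apply |x|_p = p^{-v_p(x)} = 17^{-3} = 1/4913.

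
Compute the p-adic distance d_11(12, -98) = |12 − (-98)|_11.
d_11(12, -98) = 1/11

Step 1 — x − y = 12 − (-98) = 110. Step 2 — v_11(110) = 1 (factor: 110 = (11^1 · 10); the sign does not affect v_p). Step 3 — |x − y|_11 = 11^{-1} = 1/11.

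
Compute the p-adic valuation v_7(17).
v_7(17) = 0

v_7(n) is the largest exponent k such that 7^k divides n. Factor out: 17 = 7^0 · 17. (Sign doesn't affect v_p.) So v_7(17) = 0.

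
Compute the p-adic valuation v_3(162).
v_3(162) = 4

v_3(n) is the largest exponent k such that 3^k divides n. Factor out: 162 = 3^4 · 2. (Sign doesn't affect v_p.) So v_3(162) = 4.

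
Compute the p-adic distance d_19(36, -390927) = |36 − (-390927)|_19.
d_19(36, -390927) = 1/130321

Step 1 — x − y = 36 − (-390927) = 390963. Step 2 — v_19(390963) = 4 (factor: 390963 = (19^4 · 3); the sign does not affect v_p). Step 3 — |x − y|_19 = 19^{-4} = 1/130321.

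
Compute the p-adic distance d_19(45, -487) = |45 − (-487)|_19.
d_19(45, -487) = 1/19

Step 1 — x − y = 45 − (-487) = 532. Step 2 — v_19(532) = 1 (factor: 532 = (19^1 · 28); the sign does not affect v_p). Step 3 — |x − y|_19 = 19^{-1} = 1/19.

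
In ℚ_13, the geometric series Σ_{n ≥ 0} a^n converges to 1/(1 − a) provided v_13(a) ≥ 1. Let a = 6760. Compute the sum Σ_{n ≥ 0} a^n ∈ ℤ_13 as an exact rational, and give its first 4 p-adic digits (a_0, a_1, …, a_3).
Σ a^n = 1/(1 − a) = -1/6759;  first 4 digits = (1, 0, 1, 3)

v_13(a) = 2 ≥ 1, so the series converges in ℤ_13 to 1/(1 − a) = 1/(1 − 6760) = -1/6759. Expand this rational in ℤ_13: compute digits iteratively via d_i = x_i mod 13, x_{i+1} = (x_i − d_i)/13. The first 4 digits are (1, 0, 1, 3).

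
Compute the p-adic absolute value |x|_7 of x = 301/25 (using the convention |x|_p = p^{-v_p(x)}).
|301/25|_7 = 1/7

Step 1 — compute v_7(x) by factoring powers of 7 out of the numerator and denominator: v_7(301/25) = 1. Step 2 — apply |x|_p = p^{-v_p(x)} = 7^{-1} = 1/7.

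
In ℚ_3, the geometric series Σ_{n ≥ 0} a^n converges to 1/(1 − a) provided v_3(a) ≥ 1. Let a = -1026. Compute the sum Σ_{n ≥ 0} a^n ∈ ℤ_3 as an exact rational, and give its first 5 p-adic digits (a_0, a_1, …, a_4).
Σ a^n = 1/(1 − a) = 1/1027;  first 5 digits = (1, 0, 0, 1, 2)

v_3(a) = 3 ≥ 1, so the series converges in ℤ_3 to 1/(1 − a) = 1/(1 − (-1026)) = 1/1027. Expand this rational in ℤ_3: compute digits iteratively via d_i = x_i mod 3, x_{i+1} = (x_i − d_i)/3. The first 5 digits are (1, 0, 0, 1, 2).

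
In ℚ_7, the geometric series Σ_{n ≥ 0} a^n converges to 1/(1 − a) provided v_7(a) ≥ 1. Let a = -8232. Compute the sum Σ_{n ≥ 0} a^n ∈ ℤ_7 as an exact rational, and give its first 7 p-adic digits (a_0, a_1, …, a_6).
Σ a^n = 1/(1 − a) = 1/8233;  first 7 digits = (1, 0, 0, 4, 3, 6, 1)

v_7(a) = 3 ≥ 1, so the series converges in ℤ_7 to 1/(1 − a) = 1/(1 − (-8232)) = 1/8233. Expand this rational in ℤ_7: compute digits iteratively via d_i = x_i mod 7, x_{i+1} = (x_i − d_i)/7. The first 7 digits are (1, 0, 0, 4, 3, 6, 1).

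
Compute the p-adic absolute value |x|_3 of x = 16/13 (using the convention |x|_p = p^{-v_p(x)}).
|16/13|_3 = 1

Step 1 — compute v_3(x) by factoring powers of 3 out of the numerator and denominator: v_3(16/13) = 0. Step 2 — apply |x|_p = p^{-v_p(x)} = 3^{0} = 1.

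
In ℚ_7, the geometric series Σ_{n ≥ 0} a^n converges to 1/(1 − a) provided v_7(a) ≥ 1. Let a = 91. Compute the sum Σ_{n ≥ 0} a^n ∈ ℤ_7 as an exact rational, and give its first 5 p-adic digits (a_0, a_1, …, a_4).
Σ a^n = 1/(1 − a) = -1/90;  first 5 digits = (1, 6, 2, 2, 3)

v_7(a) = 1 ≥ 1, so the series converges in ℤ_7 to 1/(1 − a) = 1/(1 − 91) = -1/90. Expand this rational in ℤ_7: compute digits iteratively via d_i = x_i mod 7, x_{i+1} = (x_i − d_i)/7. The first 5 digits are (1, 6, 2, 2, 3).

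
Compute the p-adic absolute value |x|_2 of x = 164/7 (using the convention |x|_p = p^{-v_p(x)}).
|164/7|_2 = 1/4

Step 1 — compute v_2(x) by factoring powers of 2 out of the numerator and denominator: v_2(164/7) = 2. Step 2 — apply |x|_p = p^{-v_p(x)} = 2^{-2} = 1/4.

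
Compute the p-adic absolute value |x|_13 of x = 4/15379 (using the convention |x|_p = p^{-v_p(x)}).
|4/15379|_13 = 2197

Step 1 — compute v_13(x) by factoring powers of 13 out of the numerator and denominator: v_13(4/15379) = -3. Step 2 — apply |x|_p = p^{-v_p(x)} = 13^{3} = 2197.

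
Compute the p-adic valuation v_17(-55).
v_17(-55) = 0

v_17(n) is the largest exponent k such that 17^k divides n. Factor out: -55 = -17^0 · 55. (Sign doesn't affect v_p.) So v_17(-55) = 0.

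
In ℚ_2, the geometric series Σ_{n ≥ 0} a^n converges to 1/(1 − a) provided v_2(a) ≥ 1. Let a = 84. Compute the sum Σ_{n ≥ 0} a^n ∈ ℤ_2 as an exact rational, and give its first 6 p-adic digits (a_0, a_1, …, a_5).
Σ a^n = 1/(1 − a) = -1/83;  first 6 digits = (1, 0, 1, 0, 0, 1)

v_2(a) = 2 ≥ 1, so the series converges in ℤ_2 to 1/(1 − a) = 1/(1 − 84) = -1/83. Expand this rational in ℤ_2: compute digits iteratively via d_i = x_i mod 2, x_{i+1} = (x_i − d_i)/2. The first 6 digits are (1, 0, 1, 0, 0, 1).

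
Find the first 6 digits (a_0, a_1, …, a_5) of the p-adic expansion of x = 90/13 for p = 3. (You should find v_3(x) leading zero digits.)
(a_0, …, a_5) = (0, 0, 1, 2, 0, 0)

v_3(90/13) = 2, so a_0 = ... = a_1 = 0. Factor out: x = 3^2 · u with u = 10/13 a unit in ℤ_3. Expand u iteratively via a_{v+i} = u_i mod 3, u_{i+1} = (u_i − a_{v+i})/3:
  u_0 = 10/13;  a_2 = 1;  u_1 = (u_0 − 1)/3 = -1/13
  u_1 = -1/13;  a_3 = 2;  u_2 = (u_1 − 2)/3 = -9/13
  u_2 = -9/13;  a_4 = 0;  u_3 = (u_2 − 0)/3 = -3/13
  u_3 = -3/13;  a_5 = 0;  u_4 = (u_3 − 0)/3 = -1/13
Digits: (0, 0, 1, 2, 0, 0).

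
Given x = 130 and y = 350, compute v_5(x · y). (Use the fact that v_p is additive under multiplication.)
v_5(45500) = 3

v_p(x) = 1 (factor: 130 = 5^1 · 26); v_p(y) = 2 (factor: 350 = 5^2 · 14). Additivity: v_p(xy) = v_p(x) + v_p(y) = 1 + 2 = 3. (Direct check: xy = 45500 = 5^3 · (364).)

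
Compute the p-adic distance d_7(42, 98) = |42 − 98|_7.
d_7(42, 98) = 1/7

Step 1 — x − y = 42 − 98 = -56. Step 2 — v_7(-56) = 1 (factor: -56 = −(7^1 · 8); the sign does not affect v_p). Step 3 — |x − y|_7 = 7^{-1} = 1/7.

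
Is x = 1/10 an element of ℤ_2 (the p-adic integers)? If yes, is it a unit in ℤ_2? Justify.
x ∉ ℤ_2 (v_2(x) = -1 < 0)

ℤ_2 = {x ∈ ℚ_2 : v_2(x) ≥ 0} and ℤ_2^× = {x ∈ ℤ_2 : v_2(x) = 0}. Here v_2(1/10) = v_2(num) − v_2(den) = -1; compare against these criteria.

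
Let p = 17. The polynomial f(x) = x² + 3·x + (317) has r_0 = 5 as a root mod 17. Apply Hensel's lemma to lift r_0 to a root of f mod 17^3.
r_2 = 1467 (mod 4913)

Hensel: r_{i+1} = r_i − f(r_i)·(f′(r_i))^{-1} mod 17^{i+2}, f′(x) = 2x + 3. Iterate:
  r_0 = 5 (mod 17)
  r_1 = 22 (mod 289)
  r_2 = 1467 (mod 4913)
Final: r = 1467 satisfies f(r) ≡ 0 mod 17^3.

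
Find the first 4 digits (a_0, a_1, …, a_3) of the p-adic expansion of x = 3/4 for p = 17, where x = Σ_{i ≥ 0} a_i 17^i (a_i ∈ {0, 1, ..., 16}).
(a_0, …, a_3) = (5, 4, 4, 4)

v_17(3/4) = 0 (numerator and denominator both coprime to 17), so x ∈ ℤ_17^×. Compute digits iteratively via a_i = x_i mod 17, x_{i+1} = (x_i − a_i)/17, with x_0 = x:
  x_0 = 3/4;  a_0 = 5;  x_1 = (x_0 − 5)/17 = -1/4
  x_1 = -1/4;  a_1 = 4;  x_2 = (x_1 − 4)/17 = -1/4
  x_2 = -1/4;  a_2 = 4;  x_3 = (x_2 − 4)/17 = -1/4
  x_3 = -1/4;  a_3 = 4;  x_4 = (x_3 − 4)/17 = -1/4
Digits: (5, 4, 4, 4).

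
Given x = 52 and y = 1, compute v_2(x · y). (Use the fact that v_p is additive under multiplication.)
v_2(52) = 2

v_p(x) = 2 (factor: 52 = 2^2 · 13); v_p(y) = 0 (factor: 1 = 2^0 · 1). Additivity: v_p(xy) = v_p(x) + v_p(y) = 2 + 0 = 2. (Direct check: xy = 52 = 2^2 · (13).)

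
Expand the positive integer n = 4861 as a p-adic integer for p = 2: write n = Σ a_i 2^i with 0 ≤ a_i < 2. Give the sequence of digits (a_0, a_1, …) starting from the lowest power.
(a_0, a_1, …) = (1, 0, 1, 1, 1, 1, 1, 1, 0, 1, 0, 0, 1)

Repeated division by 2 gives the digits low-to-high: 4861 = 1 + 1·2^2 + 1·2^3 + 1·2^4 + 1·2^5 + 1·2^6 + 1·2^7 + 1·2^9 + 1·2^12. Digit sequence: (1, 0, 1, 1, 1, 1, 1, 1, 0, 1, 0, 0, 1).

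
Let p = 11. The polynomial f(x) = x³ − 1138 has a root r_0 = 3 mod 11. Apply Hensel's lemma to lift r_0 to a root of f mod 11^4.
r_3 = 4920 (mod 14641)

Hensel: r_{i+1} = r_i − f(r_i)/f′(r_i) mod 11^{i+2}, where f′(x) = 3x². Iterate:
  r_0 = 3 (mod 11)
  r_1 = 80 (mod 121)
  r_2 = 927 (mod 1331)
  r_3 = 4920 (mod 14641)
Final: r = 4920 with f(r) ≡ 0 mod 11^4.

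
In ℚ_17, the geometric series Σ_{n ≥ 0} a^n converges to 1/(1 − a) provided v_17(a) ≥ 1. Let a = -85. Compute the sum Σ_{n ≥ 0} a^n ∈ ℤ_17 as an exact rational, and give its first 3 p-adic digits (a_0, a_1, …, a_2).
Σ a^n = 1/(1 − a) = 1/86;  first 3 digits = (1, 12, 7)

v_17(a) = 1 ≥ 1, so the series converges in ℤ_17 to 1/(1 − a) = 1/(1 − (-85)) = 1/86. Expand this rational in ℤ_17: compute digits iteratively via d_i = x_i mod 17, x_{i+1} = (x_i − d_i)/17. The first 3 digits are (1, 12, 7).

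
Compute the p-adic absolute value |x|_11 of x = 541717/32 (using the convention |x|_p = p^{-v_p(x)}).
|541717/32|_11 = 1/14641

Step 1 — compute v_11(x) by factoring powers of 11 out of the numerator and denominator: v_11(541717/32) = 4. Step 2 — apply |x|_p = p^{-v_p(x)} = 11^{-4} = 1/14641.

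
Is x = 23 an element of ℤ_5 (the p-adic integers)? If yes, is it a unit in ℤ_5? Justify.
x ∈ ℤ_5^× (unit); v_5(x) = 0

ℤ_5 = {x ∈ ℚ_5 : v_5(x) ≥ 0} and ℤ_5^× = {x ∈ ℤ_5 : v_5(x) = 0}. Here v_5(23) = v_5(num) − v_5(den) = 0; compare against these criteria.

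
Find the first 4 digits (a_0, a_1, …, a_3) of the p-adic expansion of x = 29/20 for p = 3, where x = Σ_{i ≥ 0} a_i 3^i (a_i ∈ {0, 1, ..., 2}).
(a_0, …, a_3) = (1, 0, 2, 1)

v_3(29/20) = 0 (numerator and denominator both coprime to 3), so x ∈ ℤ_3^×. Compute digits iteratively via a_i = x_i mod 3, x_{i+1} = (x_i − a_i)/3, with x_0 = x:
  x_0 = 29/20;  a_0 = 1;  x_1 = (x_0 − 1)/3 = 3/20
  x_1 = 3/20;  a_1 = 0;  x_2 = (x_1 − 0)/3 = 1/20
  x_2 = 1/20;  a_2 = 2;  x_3 = (x_2 − 2)/3 = -13/20
  x_3 = -13/20;  a_3 = 1;  x_4 = (x_3 − 1)/3 = -11/20
Digits: (1, 0, 2, 1).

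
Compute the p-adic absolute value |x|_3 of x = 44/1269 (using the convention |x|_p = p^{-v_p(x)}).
|44/1269|_3 = 27

Step 1 — compute v_3(x) by factoring powers of 3 out of the numerator and denominator: v_3(44/1269) = -3. Step 2 — apply |x|_p = p^{-v_p(x)} = 3^{3} = 27.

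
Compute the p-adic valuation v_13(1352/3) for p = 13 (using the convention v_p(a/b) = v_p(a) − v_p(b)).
v_13(1352/3) = 2

Factor powers of 13 from the numerator and denominator of the reduced fraction: 1352 = 13^2 · 8 and 3 = 13^0 · 3. Apply v_p(a/b) = v_p(a) − v_p(b): v_13(1352/3) = 2 − 0 = 2.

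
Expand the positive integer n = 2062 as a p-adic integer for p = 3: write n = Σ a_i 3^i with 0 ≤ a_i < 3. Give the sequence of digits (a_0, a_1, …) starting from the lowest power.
(a_0, a_1, …) = (1, 0, 1, 1, 1, 2, 2)

Repeated division by 3 gives the digits low-to-high: 2062 = 1 + 1·3^2 + 1·3^3 + 1·3^4 + 2·3^5 + 2·3^6. Digit sequence: (1, 0, 1, 1, 1, 2, 2).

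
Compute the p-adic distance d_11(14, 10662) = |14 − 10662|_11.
d_11(14, 10662) = 1/1331

Step 1 — x − y = 14 − 10662 = -10648. Step 2 — v_11(-10648) = 3 (factor: -10648 = −(11^3 · 8); the sign does not affect v_p). Step 3 — |x − y|_11 = 11^{-3} = 1/1331.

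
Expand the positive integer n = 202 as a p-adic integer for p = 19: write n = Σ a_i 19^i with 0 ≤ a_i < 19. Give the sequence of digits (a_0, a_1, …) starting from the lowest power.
(a_0, a_1, …) = (12, 10)

Repeated division by 19 gives the digits low-to-high: 202 = 12 + 10·19^1. Digit sequence: (12, 10).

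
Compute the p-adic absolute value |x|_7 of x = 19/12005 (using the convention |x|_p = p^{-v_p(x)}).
|19/12005|_7 = 2401

Step 1 — compute v_7(x) by factoring powers of 7 out of the numerator and denominator: v_7(19/12005) = -4. Step 2 — apply |x|_p = p^{-v_p(x)} = 7^{4} = 2401.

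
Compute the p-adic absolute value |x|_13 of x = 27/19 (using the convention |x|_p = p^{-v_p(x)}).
|27/19|_13 = 1

Step 1 — compute v_13(x) by factoring powers of 13 out of the numerator and denominator: v_13(27/19) = 0. Step 2 — apply |x|_p = p^{-v_p(x)} = 13^{0} = 1.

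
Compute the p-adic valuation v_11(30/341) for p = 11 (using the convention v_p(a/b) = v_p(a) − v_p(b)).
v_11(30/341) = -1

Factor powers of 11 from the numerator and denominator of the reduced fraction: 30 = 11^0 · 30 and 341 = 11^1 · 31. Apply v_p(a/b) = v_p(a) − v_p(b): v_11(30/341) = 0 − 1 = -1.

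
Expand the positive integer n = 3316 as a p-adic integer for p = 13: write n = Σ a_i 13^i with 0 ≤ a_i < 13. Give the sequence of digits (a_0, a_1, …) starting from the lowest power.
(a_0, a_1, …) = (1, 8, 6, 1)

Repeated division by 13 gives the digits low-to-high: 3316 = 1 + 8·13^1 + 6·13^2 + 1·13^3. Digit sequence: (1, 8, 6, 1).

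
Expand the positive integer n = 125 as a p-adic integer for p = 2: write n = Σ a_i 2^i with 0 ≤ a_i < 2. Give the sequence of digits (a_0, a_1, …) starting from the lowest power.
(a_0, a_1, …) = (1, 0, 1, 1, 1, 1, 1)

Repeated division by 2 gives the digits low-to-high: 125 = 1 + 1·2^2 + 1·2^3 + 1·2^4 + 1·2^5 + 1·2^6. Digit sequence: (1, 0, 1, 1, 1, 1, 1).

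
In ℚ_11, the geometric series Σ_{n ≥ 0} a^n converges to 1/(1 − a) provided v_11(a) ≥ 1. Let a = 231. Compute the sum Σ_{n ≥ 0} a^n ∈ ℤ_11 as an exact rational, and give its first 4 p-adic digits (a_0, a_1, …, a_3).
Σ a^n = 1/(1 − a) = -1/230;  first 4 digits = (1, 10, 2, 6)

v_11(a) = 1 ≥ 1, so the series converges in ℤ_11 to 1/(1 − a) = 1/(1 − 231) = -1/230. Expand this rational in ℤ_11: compute digits iteratively via d_i = x_i mod 11, x_{i+1} = (x_i − d_i)/11. The first 4 digits are (1, 10, 2, 6).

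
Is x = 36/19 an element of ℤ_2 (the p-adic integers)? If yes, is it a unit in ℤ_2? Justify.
x ∈ ℤ_2 but not a unit; v_2(x) = 2 > 0

ℤ_2 = {x ∈ ℚ_2 : v_2(x) ≥ 0} and ℤ_2^× = {x ∈ ℤ_2 : v_2(x) = 0}. Here v_2(36/19) = v_2(num) − v_2(den) = 2; compare against these criteria.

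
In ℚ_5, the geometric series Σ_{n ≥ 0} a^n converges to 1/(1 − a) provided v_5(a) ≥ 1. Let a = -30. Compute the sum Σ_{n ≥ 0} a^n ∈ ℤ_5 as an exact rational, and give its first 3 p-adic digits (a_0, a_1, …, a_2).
Σ a^n = 1/(1 − a) = 1/31;  first 3 digits = (1, 4, 4)

v_5(a) = 1 ≥ 1, so the series converges in ℤ_5 to 1/(1 − a) = 1/(1 − (-30)) = 1/31. Expand this rational in ℤ_5: compute digits iteratively via d_i = x_i mod 5, x_{i+1} = (x_i − d_i)/5. The first 3 digits are (1, 4, 4).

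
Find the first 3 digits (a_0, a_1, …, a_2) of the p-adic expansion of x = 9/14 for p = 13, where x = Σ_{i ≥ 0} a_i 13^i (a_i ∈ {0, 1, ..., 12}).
(a_0, …, a_2) = (9, 4, 8)

v_13(9/14) = 0 (numerator and denominator both coprime to 13), so x ∈ ℤ_13^×. Compute digits iteratively via a_i = x_i mod 13, x_{i+1} = (x_i − a_i)/13, with x_0 = x:
  x_0 = 9/14;  a_0 = 9;  x_1 = (x_0 − 9)/13 = -9/14
  x_1 = -9/14;  a_1 = 4;  x_2 = (x_1 − 4)/13 = -5/14
  x_2 = -5/14;  a_2 = 8;  x_3 = (x_2 − 8)/13 = -9/14
Digits: (9, 4, 8).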